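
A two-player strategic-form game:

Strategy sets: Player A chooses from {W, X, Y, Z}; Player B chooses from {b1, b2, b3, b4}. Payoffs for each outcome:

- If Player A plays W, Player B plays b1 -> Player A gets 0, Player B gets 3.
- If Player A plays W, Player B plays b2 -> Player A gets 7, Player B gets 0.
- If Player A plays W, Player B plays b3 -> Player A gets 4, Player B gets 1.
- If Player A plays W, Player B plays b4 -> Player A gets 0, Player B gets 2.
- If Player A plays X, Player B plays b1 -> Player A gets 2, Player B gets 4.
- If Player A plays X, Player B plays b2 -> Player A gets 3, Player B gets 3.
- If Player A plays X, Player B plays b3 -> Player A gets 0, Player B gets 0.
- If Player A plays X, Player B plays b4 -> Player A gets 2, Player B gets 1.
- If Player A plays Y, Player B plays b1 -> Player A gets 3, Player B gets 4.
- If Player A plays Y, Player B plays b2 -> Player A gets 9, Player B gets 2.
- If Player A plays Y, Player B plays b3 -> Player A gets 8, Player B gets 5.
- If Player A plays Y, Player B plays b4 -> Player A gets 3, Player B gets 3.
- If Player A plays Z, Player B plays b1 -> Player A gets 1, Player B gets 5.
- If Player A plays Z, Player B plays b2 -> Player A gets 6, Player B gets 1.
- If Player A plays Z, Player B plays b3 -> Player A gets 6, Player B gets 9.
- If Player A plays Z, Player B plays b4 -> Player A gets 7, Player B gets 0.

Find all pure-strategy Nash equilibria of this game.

For each player, find the best response to each opponent profile; mutual best responses are the pure NE.
Player A against b1: payoffs 0, 2, 3, 1 → best response Y.
Player A against b2: payoffs 7, 3, 9, 6 → best response Y.
Player A against b3: payoffs 4, 0, 8, 6 → best response Y.
Player A against b4: payoffs 0, 2, 3, 7 → best response Z.
Player B against W: payoffs 3, 0, 1, 2 → best response b1.
Player B against X: payoffs 4, 3, 0, 1 → best response b1.
Player B against Y: payoffs 4, 2, 5, 3 → best response b3.
Player B against Z: payoffs 5, 1, 9, 0 → best response b3.
Mutual best responses: (Y, b3).

The unique pure-strategy Nash equilibrium is (Y, b3).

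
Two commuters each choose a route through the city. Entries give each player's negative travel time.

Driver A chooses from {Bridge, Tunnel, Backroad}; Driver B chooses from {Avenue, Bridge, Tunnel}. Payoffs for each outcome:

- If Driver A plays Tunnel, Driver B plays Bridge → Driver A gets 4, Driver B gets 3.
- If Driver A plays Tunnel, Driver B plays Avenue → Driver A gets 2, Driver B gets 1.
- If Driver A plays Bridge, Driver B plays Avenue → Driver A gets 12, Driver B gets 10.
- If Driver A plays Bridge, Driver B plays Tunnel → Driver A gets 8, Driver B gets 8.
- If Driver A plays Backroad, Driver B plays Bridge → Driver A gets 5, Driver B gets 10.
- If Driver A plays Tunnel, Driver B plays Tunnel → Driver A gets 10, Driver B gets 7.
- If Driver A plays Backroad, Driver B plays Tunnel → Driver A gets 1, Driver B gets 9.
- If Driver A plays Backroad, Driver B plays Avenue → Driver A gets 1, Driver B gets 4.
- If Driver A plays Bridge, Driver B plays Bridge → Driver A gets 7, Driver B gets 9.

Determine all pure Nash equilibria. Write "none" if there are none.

Mark each player's best response to every combination of opponents' strategies; a profile where every player is best-responding is a pure Nash equilibrium.
Driver A against Avenue: payoffs 12, 2, 1 → best response Bridge.
Driver A against Bridge: payoffs 7, 4, 5 → best response Bridge.
Driver A against Tunnel: payoffs 8, 10, 1 → best response Tunnel.
Driver B against Bridge: payoffs 10, 9, 8 → best response Avenue.
Driver B against Tunnel: payoffs 1, 3, 7 → best response Tunnel.
Driver B against Backroad: payoffs 4, 10, 9 → best response Bridge.
Mutual best responses: (Bridge, Avenue); (Tunnel, Tunnel).

(Bridge, Avenue) and (Tunnel, Tunnel)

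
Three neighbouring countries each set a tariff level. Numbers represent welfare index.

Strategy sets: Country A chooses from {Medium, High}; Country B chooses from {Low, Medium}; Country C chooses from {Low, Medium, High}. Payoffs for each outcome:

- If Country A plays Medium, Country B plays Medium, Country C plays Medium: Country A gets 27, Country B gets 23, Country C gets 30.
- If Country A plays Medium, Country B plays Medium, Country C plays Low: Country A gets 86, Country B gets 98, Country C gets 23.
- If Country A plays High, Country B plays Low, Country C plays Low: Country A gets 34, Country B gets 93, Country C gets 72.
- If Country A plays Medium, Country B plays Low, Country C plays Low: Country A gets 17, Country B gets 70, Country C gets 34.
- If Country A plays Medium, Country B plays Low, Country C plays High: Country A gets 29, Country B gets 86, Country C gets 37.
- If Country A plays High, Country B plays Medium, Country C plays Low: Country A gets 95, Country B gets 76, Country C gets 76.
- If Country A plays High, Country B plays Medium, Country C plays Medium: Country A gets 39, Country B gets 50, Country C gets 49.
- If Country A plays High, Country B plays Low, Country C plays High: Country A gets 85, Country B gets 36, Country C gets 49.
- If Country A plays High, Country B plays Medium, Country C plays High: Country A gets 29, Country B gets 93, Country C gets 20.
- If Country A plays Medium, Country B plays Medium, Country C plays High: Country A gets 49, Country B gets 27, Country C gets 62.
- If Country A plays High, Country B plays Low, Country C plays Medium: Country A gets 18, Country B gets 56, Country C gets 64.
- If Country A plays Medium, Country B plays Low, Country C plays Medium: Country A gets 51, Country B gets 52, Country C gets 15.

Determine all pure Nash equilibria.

Country A against (Low, Low): payoffs 17, 34 → best response High.
Country A against (Low, Medium): payoffs 51, 18 → best response Medium.
Country A against (Low, High): payoffs 29, 85 → best response High.
Country A against (Medium, Low): payoffs 86, 95 → best response High.
Country A against (Medium, Medium): payoffs 27, 39 → best response High.
Country A against (Medium, High): payoffs 49, 29 → best response Medium.
Country B against (Medium, Low): payoffs 70, 98 → best response Medium.
Country B against (Medium, Medium): payoffs 52, 23 → best response Low.
Country B against (Medium, High): payoffs 86, 27 → best response Low.
Country B against (High, Low): payoffs 93, 76 → best response Low.
Country B against (High, Medium): payoffs 56, 50 → best response Low.
Country B against (High, High): payoffs 36, 93 → best response Medium.
Country C against (Medium, Low): payoffs 34, 15, 37 → best response High.
Country C against (Medium, Medium): payoffs 23, 30, 62 → best response High.
Country C against (High, Low): payoffs 72, 64, 49 → best response Low.
Country C against (High, Medium): payoffs 76, 49, 20 → best response Low.
Mutual best responses: (High, Low, Low).

Pure NE: (High, Low, Low)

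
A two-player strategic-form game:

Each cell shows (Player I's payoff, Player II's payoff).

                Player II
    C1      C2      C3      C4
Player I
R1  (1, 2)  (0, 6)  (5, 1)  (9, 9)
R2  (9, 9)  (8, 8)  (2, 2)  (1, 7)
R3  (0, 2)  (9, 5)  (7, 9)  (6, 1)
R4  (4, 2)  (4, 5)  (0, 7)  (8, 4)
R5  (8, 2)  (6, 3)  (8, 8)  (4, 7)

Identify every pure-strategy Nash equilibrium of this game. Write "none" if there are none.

(R1, C4), (R2, C1), (R5, C3)

For each strategy profile, look for a profitable unilateral deviation.
(R1, C1): Player I can switch to R2 (1 → 9). Not NE.
(R1, C2): Player I can switch to R2 (0 → 8). Not NE.
(R1, C3): Player I can switch to R3 (5 → 7). Not NE.
(R1, C4): Player I gets 9, best alternative 8; Player II gets 9, best alternative 6. No profitable deviation — NE.
(R2, C1): Player I gets 9, best alternative 8; Player II gets 9, best alternative 8. No profitable deviation — NE.
(R2, C2): Player I can switch to R3 (8 → 9). Not NE.
(R2, C3): Player I can switch to R1 (2 → 5). Not NE.
(R2, C4): Player I can switch to R1 (1 → 9). Not NE.
(R3, C1): Player I can switch to R1 (0 → 1). Not NE.
(R3, C2): Player II can switch to C3 (5 → 9). Not NE.
(R3, C3): Player I can switch to R5 (7 → 8). Not NE.
(R3, C4): Player I can switch to R1 (6 → 9). Not NE.
(R5, C3): Player I gets 8, best alternative 7; Player II gets 8, best alternative 7. No profitable deviation — NE.
(The remaining 7 profiles each have a profitable deviation by the same check.)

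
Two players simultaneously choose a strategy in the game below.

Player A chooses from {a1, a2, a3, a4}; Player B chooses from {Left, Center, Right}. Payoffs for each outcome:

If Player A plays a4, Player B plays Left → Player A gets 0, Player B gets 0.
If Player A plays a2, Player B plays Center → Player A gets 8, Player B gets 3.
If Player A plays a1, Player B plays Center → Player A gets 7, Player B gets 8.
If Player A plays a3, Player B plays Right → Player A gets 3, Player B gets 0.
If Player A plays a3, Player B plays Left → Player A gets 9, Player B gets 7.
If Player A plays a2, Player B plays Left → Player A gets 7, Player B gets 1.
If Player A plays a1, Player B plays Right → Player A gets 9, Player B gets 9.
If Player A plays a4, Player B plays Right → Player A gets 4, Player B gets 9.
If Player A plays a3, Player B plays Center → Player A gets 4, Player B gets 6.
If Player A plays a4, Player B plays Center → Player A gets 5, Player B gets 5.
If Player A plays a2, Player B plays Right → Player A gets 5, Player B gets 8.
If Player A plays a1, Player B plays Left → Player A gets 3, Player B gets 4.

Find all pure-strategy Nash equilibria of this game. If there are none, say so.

For each strategy profile, look for a profitable unilateral deviation.
(a1, Left): Player A can switch to a2 (3 → 7). Not NE.
(a1, Center): Player A can switch to a2 (7 → 8). Not NE.
(a1, Right): Player A gets 9, best alternative 5; Player B gets 9, best alternative 8. No profitable deviation — NE.
(a2, Left): Player A can switch to a3 (7 → 9). Not NE.
(a2, Center): Player B can switch to Right (3 → 8). Not NE.
(a2, Right): Player A can switch to a1 (5 → 9). Not NE.
(a3, Left): Player A gets 9, best alternative 7; Player B gets 7, best alternative 6. No profitable deviation — NE.
(a3, Center): Player A can switch to a1 (4 → 7). Not NE.
(a3, Right): Player A can switch to a1 (3 → 9). Not NE.
(a4, Left): Player A can switch to a1 (0 → 3). Not NE.
(The remaining 2 profiles each have a profitable deviation by the same check.)

Pure-strategy Nash equilibria: (a1, Right); (a3, Left)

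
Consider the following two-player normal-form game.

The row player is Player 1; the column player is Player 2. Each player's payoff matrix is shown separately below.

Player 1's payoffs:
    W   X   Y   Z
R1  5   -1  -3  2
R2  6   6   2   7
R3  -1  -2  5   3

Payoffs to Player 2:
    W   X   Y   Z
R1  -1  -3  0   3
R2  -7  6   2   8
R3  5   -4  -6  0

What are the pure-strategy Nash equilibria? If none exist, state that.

The unique pure-strategy Nash equilibrium is (R2, Z).

(R1, W): Player 1 can switch to R2 (5 → 6). Not NE.
(R1, X): Player 1 can switch to R2 (-1 → 6). Not NE.
(R1, Y): Player 1 can switch to R2 (-3 → 2). Not NE.
(R1, Z): Player 1 can switch to R2 (2 → 7). Not NE.
(R2, W): Player 2 can switch to X (-7 → 6). Not NE.
(R2, X): Player 2 can switch to Z (6 → 8). Not NE.
(R2, Y): Player 1 can switch to R3 (2 → 5). Not NE.
(R2, Z): Player 1 gets 7, best alternative 3; Player 2 gets 8, best alternative 6. No profitable deviation — NE.
(R3, W): Player 1 can switch to R1 (-1 → 5). Not NE.
(R3, X): Player 1 can switch to R1 (-2 → -1). Not NE.
(R3, Y): Player 2 can switch to W (-6 → 5). Not NE.
(R3, Z): Player 1 can switch to R2 (3 → 7). Not NE.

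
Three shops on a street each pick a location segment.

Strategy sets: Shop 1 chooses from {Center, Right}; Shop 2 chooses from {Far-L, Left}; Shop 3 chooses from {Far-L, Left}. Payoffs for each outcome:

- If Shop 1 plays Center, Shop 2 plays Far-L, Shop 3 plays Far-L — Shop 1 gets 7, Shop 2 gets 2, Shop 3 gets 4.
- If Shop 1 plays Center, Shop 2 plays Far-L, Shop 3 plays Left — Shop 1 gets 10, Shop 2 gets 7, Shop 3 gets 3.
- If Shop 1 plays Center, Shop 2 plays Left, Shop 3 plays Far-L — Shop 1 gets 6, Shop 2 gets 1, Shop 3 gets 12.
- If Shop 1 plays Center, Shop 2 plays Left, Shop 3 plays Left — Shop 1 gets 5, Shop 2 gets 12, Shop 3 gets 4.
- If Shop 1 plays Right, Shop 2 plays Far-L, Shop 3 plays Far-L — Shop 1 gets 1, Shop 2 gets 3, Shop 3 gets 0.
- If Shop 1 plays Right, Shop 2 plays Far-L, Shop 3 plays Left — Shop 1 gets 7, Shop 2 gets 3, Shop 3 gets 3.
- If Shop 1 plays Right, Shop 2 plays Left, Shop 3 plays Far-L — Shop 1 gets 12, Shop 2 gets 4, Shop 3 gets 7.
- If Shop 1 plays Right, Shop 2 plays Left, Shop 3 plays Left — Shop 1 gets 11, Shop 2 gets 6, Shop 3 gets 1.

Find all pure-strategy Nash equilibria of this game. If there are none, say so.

For each player, find the best response to each opponent profile; mutual best responses are the pure NE.
Shop 1 against (Far-L, Far-L): payoffs 7, 1 → best response Center.
Shop 1 against (Far-L, Left): payoffs 10, 7 → best response Center.
Shop 1 against (Left, Far-L): payoffs 6, 12 → best response Right.
Shop 1 against (Left, Left): payoffs 5, 11 → best response Right.
Shop 2 against (Center, Far-L): payoffs 2, 1 → best response Far-L.
Shop 2 against (Center, Left): payoffs 7, 12 → best response Left.
Shop 2 against (Right, Far-L): payoffs 3, 4 → best response Left.
Shop 2 against (Right, Left): payoffs 3, 6 → best response Left.
Shop 3 against (Center, Far-L): payoffs 4, 3 → best response Far-L.
Shop 3 against (Center, Left): payoffs 12, 4 → best response Far-L.
Shop 3 against (Right, Far-L): payoffs 0, 3 → best response Left.
Shop 3 against (Right, Left): payoffs 7, 1 → best response Far-L.
Mutual best responses: (Center, Far-L, Far-L); (Right, Left, Far-L).

(Center, Far-L, Far-L); (Right, Left, Far-L)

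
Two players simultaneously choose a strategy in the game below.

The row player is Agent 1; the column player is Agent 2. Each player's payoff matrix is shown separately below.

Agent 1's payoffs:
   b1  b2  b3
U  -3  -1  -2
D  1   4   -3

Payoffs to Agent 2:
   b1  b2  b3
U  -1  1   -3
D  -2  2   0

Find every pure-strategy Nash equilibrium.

Check each profile: it is a Nash equilibrium iff no player can strictly gain by switching unilaterally.
(U, b1): Agent 1 can switch to D (-3 → 1). Not NE.
(U, b2): Agent 1 can switch to D (-1 → 4). Not NE.
(U, b3): Agent 2 can switch to b1 (-3 → -1). Not NE.
(D, b1): Agent 2 can switch to b2 (-2 → 2). Not NE.
(D, b2): Agent 1 gets 4, best alternative -1; Agent 2 gets 2, best alternative 0. No profitable deviation — NE.
(D, b3): Agent 1 can switch to U (-3 → -2). Not NE.

Pure NE: (D, b2)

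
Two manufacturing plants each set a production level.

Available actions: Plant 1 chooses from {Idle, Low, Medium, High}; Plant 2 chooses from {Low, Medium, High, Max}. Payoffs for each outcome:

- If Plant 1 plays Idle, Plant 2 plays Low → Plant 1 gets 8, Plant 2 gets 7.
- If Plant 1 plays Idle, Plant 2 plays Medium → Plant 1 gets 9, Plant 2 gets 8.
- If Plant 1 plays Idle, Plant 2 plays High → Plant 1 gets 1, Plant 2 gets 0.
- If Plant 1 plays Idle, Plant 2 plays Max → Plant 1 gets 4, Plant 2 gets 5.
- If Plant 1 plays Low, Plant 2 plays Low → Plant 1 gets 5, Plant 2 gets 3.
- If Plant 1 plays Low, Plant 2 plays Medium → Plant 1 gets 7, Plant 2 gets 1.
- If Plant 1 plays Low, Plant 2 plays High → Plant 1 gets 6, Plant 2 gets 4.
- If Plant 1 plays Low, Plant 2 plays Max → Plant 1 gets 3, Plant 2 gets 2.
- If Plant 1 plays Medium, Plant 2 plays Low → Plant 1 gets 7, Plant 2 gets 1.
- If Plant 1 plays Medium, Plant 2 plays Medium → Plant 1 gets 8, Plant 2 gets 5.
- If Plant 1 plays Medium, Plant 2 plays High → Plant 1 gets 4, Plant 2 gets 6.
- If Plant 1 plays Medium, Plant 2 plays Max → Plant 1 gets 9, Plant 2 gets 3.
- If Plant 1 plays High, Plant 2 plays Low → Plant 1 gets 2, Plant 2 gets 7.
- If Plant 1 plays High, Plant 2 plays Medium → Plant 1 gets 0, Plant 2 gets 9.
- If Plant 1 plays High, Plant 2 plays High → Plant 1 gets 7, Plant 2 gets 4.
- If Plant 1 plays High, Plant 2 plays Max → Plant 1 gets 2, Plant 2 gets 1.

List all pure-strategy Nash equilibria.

(Idle, Medium)

For each player, find the best response to each opponent profile; mutual best responses are the pure NE.
Plant 1 against Low: payoffs 8, 5, 7, 2 → best response Idle.
Plant 1 against Medium: payoffs 9, 7, 8, 0 → best response Idle.
Plant 1 against High: payoffs 1, 6, 4, 7 → best response High.
Plant 1 against Max: payoffs 4, 3, 9, 2 → best response Medium.
Plant 2 against Idle: payoffs 7, 8, 0, 5 → best response Medium.
Plant 2 against Low: payoffs 3, 1, 4, 2 → best response High.
Plant 2 against Medium: payoffs 1, 5, 6, 3 → best response High.
Plant 2 against High: payoffs 7, 9, 4, 1 → best response Medium.
Mutual best responses: (Idle, Medium).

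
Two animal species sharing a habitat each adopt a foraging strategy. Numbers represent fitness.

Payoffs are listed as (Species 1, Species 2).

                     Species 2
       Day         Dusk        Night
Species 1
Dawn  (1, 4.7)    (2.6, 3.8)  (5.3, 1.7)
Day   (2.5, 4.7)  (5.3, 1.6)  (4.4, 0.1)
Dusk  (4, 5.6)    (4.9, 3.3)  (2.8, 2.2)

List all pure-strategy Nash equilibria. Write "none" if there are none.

Species 1 against Day: payoffs 1, 2.5, 4 → best response Dusk.
Species 1 against Dusk: payoffs 2.6, 5.3, 4.9 → best response Day.
Species 1 against Night: payoffs 5.3, 4.4, 2.8 → best response Dawn.
Species 2 against Dawn: payoffs 4.7, 3.8, 1.7 → best response Day.
Species 2 against Day: payoffs 4.7, 1.6, 0.1 → best response Day.
Species 2 against Dusk: payoffs 5.6, 3.3, 2.2 → best response Day.
Mutual best responses: (Dusk, Day).

(Dusk, Day)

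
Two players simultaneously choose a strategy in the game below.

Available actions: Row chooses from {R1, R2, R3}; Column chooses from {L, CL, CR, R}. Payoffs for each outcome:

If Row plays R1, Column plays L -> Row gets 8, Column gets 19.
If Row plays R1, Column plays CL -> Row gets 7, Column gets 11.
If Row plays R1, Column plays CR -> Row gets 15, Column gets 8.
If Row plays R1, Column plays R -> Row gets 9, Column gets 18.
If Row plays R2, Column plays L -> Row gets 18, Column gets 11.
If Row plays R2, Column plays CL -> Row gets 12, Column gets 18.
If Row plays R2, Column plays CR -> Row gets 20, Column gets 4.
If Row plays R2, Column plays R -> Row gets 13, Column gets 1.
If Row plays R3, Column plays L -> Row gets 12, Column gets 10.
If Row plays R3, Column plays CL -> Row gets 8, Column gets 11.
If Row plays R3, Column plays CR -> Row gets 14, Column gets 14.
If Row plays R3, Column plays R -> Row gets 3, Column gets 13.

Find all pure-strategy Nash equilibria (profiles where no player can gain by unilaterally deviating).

Pure NE: (R2, CL)

Row against L: payoffs 8, 18, 12 → best response R2.
Row against CL: payoffs 7, 12, 8 → best response R2.
Row against CR: payoffs 15, 20, 14 → best response R2.
Row against R: payoffs 9, 13, 3 → best response R2.
Column against R1: payoffs 19, 11, 8, 18 → best response L.
Column against R2: payoffs 11, 18, 4, 1 → best response CL.
Column against R3: payoffs 10, 11, 14, 13 → best response CR.
Mutual best responses: (R2, CL).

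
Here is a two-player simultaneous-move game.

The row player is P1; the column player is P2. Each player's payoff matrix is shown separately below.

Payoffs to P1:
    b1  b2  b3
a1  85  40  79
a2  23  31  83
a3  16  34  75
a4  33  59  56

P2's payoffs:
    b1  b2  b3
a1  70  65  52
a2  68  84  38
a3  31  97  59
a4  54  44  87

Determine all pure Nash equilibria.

The unique pure-strategy Nash equilibrium is (a1, b1).

P1 against b1: payoffs 85, 23, 16, 33 → best response a1.
P1 against b2: payoffs 40, 31, 34, 59 → best response a4.
P1 against b3: payoffs 79, 83, 75, 56 → best response a2.
P2 against a1: payoffs 70, 65, 52 → best response b1.
P2 against a2: payoffs 68, 84, 38 → best response b2.
P2 against a3: payoffs 31, 97, 59 → best response b2.
P2 against a4: payoffs 54, 44, 87 → best response b3.
Mutual best responses: (a1, b1).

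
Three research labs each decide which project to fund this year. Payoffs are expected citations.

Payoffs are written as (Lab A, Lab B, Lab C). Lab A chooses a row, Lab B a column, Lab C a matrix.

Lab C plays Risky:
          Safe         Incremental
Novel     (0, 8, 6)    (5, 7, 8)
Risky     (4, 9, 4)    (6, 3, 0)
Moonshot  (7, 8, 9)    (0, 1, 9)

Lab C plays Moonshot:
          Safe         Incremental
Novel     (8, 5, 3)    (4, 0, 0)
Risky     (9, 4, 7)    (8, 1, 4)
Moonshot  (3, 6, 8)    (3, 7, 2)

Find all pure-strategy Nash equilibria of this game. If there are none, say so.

For each strategy profile, look for a profitable unilateral deviation.
(Novel, Safe, Risky): Lab A can switch to Risky (0 → 4). Not NE.
(Novel, Safe, Moonshot): Lab A can switch to Risky (8 → 9). Not NE.
(Novel, Incremental, Risky): Lab A can switch to Risky (5 → 6). Not NE.
(Novel, Incremental, Moonshot): Lab A can switch to Risky (4 → 8). Not NE.
(Risky, Safe, Risky): Lab A can switch to Moonshot (4 → 7). Not NE.
(Risky, Safe, Moonshot): Lab A gets 9, best alternative 8; Lab B gets 4, best alternative 1; Lab C gets 7, best alternative 4. No profitable deviation — NE.
(Risky, Incremental, Risky): Lab B can switch to Safe (3 → 9). Not NE.
(Moonshot, Safe, Risky): Lab A gets 7, best alternative 4; Lab B gets 8, best alternative 1; Lab C gets 9, best alternative 8. No profitable deviation — NE.
(The remaining 4 profiles each have a profitable deviation by the same check.)

Pure-strategy Nash equilibria: (Risky, Safe, Moonshot), (Moonshot, Safe, Risky)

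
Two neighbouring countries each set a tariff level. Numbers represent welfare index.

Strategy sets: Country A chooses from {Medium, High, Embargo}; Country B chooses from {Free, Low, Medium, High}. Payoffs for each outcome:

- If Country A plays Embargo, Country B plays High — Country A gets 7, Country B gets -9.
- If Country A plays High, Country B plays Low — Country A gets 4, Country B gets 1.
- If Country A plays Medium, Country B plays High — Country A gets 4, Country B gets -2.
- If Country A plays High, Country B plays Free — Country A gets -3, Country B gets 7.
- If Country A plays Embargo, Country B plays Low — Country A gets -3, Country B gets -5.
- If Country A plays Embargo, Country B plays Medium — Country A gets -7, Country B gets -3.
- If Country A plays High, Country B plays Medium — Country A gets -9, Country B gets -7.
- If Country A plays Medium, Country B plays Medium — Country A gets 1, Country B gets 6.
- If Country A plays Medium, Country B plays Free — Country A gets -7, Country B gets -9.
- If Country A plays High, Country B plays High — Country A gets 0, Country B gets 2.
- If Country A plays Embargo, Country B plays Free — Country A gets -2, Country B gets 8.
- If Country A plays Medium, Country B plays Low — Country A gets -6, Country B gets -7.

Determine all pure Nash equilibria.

Country A against Free: payoffs -7, -3, -2 → best response Embargo.
Country A against Low: payoffs -6, 4, -3 → best response High.
Country A against Medium: payoffs 1, -9, -7 → best response Medium.
Country A against High: payoffs 4, 0, 7 → best response Embargo.
Country B against Medium: payoffs -9, -7, 6, -2 → best response Medium.
Country B against High: payoffs 7, 1, -7, 2 → best response Free.
Country B against Embargo: payoffs 8, -5, -3, -9 → best response Free.
Mutual best responses: (Medium, Medium); (Embargo, Free).

The pure Nash equilibria are (Medium, Medium) and (Embargo, Free).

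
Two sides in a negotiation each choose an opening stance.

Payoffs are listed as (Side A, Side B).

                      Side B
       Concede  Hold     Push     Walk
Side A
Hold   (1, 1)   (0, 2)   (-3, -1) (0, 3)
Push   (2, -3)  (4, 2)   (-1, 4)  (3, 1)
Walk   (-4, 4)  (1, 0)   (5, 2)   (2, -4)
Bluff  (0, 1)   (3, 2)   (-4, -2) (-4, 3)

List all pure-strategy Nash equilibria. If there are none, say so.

For each strategy profile, look for a profitable unilateral deviation.
(Hold, Concede): Side A can switch to Push (1 → 2). Not NE.
(Hold, Hold): Side A can switch to Push (0 → 4). Not NE.
(Hold, Push): Side A can switch to Push (-3 → -1). Not NE.
(Hold, Walk): Side A can switch to Push (0 → 3). Not NE.
(Push, Concede): Side B can switch to Hold (-3 → 2). Not NE.
(Push, Hold): Side B can switch to Push (2 → 4). Not NE.
(Push, Push): Side A can switch to Walk (-1 → 5). Not NE.
(Push, Walk): Side B can switch to Hold (1 → 2). Not NE.
(Walk, Concede): Side A can switch to Hold (-4 → 1). Not NE.
(Walk, Hold): Side A can switch to Push (1 → 4). Not NE.
(Walk, Push): Side B can switch to Concede (2 → 4). Not NE.
(Walk, Walk): Side A can switch to Push (2 → 3). Not NE.
(The remaining 4 profiles each have a profitable deviation by the same check.)

none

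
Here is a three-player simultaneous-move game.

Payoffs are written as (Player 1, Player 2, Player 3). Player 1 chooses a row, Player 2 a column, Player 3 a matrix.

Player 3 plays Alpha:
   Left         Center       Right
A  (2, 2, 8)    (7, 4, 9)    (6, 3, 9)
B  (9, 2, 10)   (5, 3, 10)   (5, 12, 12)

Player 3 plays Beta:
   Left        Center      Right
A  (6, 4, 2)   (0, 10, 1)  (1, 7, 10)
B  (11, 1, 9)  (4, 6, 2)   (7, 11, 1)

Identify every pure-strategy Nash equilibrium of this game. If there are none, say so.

Mark each player's best response to every combination of opponents' strategies; a profile where every player is best-responding is a pure Nash equilibrium.
Player 1 against (Left, Alpha): payoffs 2, 9 → best response B.
Player 1 against (Left, Beta): payoffs 6, 11 → best response B.
Player 1 against (Center, Alpha): payoffs 7, 5 → best response A.
Player 1 against (Center, Beta): payoffs 0, 4 → best response B.
Player 1 against (Right, Alpha): payoffs 6, 5 → best response A.
Player 1 against (Right, Beta): payoffs 1, 7 → best response B.
Player 2 against (A, Alpha): payoffs 2, 4, 3 → best response Center.
Player 2 against (A, Beta): payoffs 4, 10, 7 → best response Center.
Player 2 against (B, Alpha): payoffs 2, 3, 12 → best response Right.
Player 2 against (B, Beta): payoffs 1, 6, 11 → best response Right.
Player 3 against (A, Left): payoffs 8, 2 → best response Alpha.
Player 3 against (A, Center): payoffs 9, 1 → best response Alpha.
Player 3 against (A, Right): payoffs 9, 10 → best response Beta.
Player 3 against (B, Left): payoffs 10, 9 → best response Alpha.
Player 3 against (B, Center): payoffs 10, 2 → best response Alpha.
Player 3 against (B, Right): payoffs 12, 1 → best response Alpha.
Mutual best responses: (A, Center, Alpha).

(A, Center, Alpha)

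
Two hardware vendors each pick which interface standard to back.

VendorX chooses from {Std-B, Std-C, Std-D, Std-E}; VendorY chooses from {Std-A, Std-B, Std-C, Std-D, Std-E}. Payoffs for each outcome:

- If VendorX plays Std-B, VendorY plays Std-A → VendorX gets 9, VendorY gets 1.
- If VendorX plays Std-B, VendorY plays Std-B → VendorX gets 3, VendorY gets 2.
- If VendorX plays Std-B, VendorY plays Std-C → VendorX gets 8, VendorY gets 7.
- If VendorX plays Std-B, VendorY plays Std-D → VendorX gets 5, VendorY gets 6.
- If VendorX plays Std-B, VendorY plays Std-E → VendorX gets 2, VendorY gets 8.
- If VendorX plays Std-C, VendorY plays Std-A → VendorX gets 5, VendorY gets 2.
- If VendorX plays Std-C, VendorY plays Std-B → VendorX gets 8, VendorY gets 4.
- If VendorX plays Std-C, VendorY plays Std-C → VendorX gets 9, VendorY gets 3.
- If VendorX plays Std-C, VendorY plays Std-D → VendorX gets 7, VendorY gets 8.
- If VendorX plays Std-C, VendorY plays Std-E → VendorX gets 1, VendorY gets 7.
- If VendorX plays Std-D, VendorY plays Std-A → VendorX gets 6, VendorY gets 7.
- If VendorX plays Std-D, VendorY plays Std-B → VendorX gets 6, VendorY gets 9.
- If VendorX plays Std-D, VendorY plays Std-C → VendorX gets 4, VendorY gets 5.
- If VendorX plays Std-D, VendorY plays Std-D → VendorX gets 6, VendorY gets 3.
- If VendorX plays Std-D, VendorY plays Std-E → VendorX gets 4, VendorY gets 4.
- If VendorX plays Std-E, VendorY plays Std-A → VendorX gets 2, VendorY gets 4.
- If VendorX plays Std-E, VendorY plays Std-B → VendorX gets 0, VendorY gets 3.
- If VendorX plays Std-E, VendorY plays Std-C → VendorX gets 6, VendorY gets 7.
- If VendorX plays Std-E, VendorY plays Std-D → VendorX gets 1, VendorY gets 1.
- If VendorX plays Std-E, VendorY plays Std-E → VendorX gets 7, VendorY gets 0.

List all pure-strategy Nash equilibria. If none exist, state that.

Pure NE: (Std-C, Std-D)

(Std-B, Std-A): VendorY can switch to Std-B (1 → 2). Not NE.
(Std-B, Std-B): VendorX can switch to Std-C (3 → 8). Not NE.
(Std-B, Std-C): VendorX can switch to Std-C (8 → 9). Not NE.
(Std-B, Std-D): VendorX can switch to Std-C (5 → 7). Not NE.
(Std-B, Std-E): VendorX can switch to Std-D (2 → 4). Not NE.
(Std-C, Std-A): VendorX can switch to Std-B (5 → 9). Not NE.
(Std-C, Std-D): VendorX gets 7, best alternative 6; VendorY gets 8, best alternative 7. No profitable deviation — NE.
(The remaining 13 profiles each have a profitable deviation by the same check.)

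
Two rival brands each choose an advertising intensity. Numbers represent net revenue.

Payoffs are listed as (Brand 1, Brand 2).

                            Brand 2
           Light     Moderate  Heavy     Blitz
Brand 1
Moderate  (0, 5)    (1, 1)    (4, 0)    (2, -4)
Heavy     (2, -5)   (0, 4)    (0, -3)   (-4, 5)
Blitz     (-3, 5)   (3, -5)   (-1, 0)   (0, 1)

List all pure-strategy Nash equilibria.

There is no pure-strategy Nash equilibrium.

Brand 1 against Light: payoffs 0, 2, -3 → best response Heavy.
Brand 1 against Moderate: payoffs 1, 0, 3 → best response Blitz.
Brand 1 against Heavy: payoffs 4, 0, -1 → best response Moderate.
Brand 1 against Blitz: payoffs 2, -4, 0 → best response Moderate.
Brand 2 against Moderate: payoffs 5, 1, 0, -4 → best response Light.
Brand 2 against Heavy: payoffs -5, 4, -3, 5 → best response Blitz.
Brand 2 against Blitz: payoffs 5, -5, 0, 1 → best response Light.
No profile is a mutual best response for all players.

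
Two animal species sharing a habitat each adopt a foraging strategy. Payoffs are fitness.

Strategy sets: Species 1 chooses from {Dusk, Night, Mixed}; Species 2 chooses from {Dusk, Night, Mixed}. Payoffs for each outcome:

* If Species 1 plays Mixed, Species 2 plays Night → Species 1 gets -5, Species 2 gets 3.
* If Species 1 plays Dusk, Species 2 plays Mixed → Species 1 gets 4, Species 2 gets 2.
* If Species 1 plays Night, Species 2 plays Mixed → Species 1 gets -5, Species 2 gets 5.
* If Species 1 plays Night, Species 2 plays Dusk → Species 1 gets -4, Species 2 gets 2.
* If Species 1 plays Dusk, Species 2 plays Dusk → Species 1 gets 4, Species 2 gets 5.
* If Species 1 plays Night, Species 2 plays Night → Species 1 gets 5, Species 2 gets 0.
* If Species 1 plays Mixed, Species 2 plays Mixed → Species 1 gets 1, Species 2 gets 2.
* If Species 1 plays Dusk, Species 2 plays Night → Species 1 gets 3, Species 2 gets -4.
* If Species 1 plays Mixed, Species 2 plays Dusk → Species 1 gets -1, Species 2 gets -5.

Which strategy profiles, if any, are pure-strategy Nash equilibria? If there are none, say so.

For each strategy profile, look for a profitable unilateral deviation.
(Dusk, Dusk): Species 1 gets 4, best alternative -1; Species 2 gets 5, best alternative 2. No profitable deviation — NE.
(Dusk, Night): Species 1 can switch to Night (3 → 5). Not NE.
(Dusk, Mixed): Species 2 can switch to Dusk (2 → 5). Not NE.
(Night, Dusk): Species 1 can switch to Dusk (-4 → 4). Not NE.
(Night, Night): Species 2 can switch to Dusk (0 → 2). Not NE.
(Night, Mixed): Species 1 can switch to Dusk (-5 → 4). Not NE.
(Mixed, Dusk): Species 1 can switch to Dusk (-1 → 4). Not NE.
(Mixed, Night): Species 1 can switch to Dusk (-5 → 3). Not NE.
(Mixed, Mixed): Species 1 can switch to Dusk (1 → 4). Not NE.

The unique pure-strategy Nash equilibrium is (Dusk, Dusk).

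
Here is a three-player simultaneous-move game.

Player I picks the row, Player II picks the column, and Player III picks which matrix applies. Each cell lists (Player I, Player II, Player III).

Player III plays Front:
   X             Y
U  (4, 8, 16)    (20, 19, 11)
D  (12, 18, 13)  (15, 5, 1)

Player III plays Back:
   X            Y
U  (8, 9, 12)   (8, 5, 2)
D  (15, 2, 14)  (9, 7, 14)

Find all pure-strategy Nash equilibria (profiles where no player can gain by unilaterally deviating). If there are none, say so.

Pure-strategy Nash equilibria: (U, Y, Front); (D, Y, Back)

Check each profile: it is a Nash equilibrium iff no player can strictly gain by switching unilaterally.
(U, X, Front): Player I can switch to D (4 → 12). Not NE.
(U, X, Back): Player I can switch to D (8 → 15). Not NE.
(U, Y, Front): Player I gets 20, best alternative 15; Player II gets 19, best alternative 8; Player III gets 11, best alternative 2. No profitable deviation — NE.
(U, Y, Back): Player I can switch to D (8 → 9). Not NE.
(D, X, Front): Player III can switch to Back (13 → 14). Not NE.
(D, X, Back): Player II can switch to Y (2 → 7). Not NE.
(D, Y, Front): Player I can switch to U (15 → 20). Not NE.
(D, Y, Back): Player I gets 9, best alternative 8; Player II gets 7, best alternative 2; Player III gets 14, best alternative 1. No profitable deviation — NE.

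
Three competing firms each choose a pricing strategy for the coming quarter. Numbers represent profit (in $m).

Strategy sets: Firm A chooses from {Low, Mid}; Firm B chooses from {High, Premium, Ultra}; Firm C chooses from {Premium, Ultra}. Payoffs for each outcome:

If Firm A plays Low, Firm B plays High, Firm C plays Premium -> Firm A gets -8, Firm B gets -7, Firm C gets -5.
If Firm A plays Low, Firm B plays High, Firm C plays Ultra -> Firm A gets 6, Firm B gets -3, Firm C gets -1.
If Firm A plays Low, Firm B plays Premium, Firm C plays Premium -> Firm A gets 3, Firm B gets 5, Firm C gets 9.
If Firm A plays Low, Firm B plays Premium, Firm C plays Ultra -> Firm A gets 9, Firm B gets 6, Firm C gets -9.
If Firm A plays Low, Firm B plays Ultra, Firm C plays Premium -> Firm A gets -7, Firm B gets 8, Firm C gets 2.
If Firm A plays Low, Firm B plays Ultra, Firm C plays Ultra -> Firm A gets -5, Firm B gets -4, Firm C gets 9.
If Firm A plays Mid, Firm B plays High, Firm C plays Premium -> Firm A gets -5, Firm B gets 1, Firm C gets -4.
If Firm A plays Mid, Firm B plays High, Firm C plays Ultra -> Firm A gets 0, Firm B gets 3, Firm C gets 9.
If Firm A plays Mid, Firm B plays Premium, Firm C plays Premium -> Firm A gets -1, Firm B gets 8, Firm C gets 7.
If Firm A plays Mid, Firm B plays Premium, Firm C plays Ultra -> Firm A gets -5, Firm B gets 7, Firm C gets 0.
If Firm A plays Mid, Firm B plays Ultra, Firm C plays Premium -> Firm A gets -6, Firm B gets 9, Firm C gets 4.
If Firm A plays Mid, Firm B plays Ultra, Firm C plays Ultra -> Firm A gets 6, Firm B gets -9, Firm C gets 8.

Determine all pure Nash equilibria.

none

Mark each player's best response to every combination of opponents' strategies; a profile where every player is best-responding is a pure Nash equilibrium.
Firm A against (High, Premium): payoffs -8, -5 → best response Mid.
Firm A against (High, Ultra): payoffs 6, 0 → best response Low.
Firm A against (Premium, Premium): payoffs 3, -1 → best response Low.
Firm A against (Premium, Ultra): payoffs 9, -5 → best response Low.
Firm A against (Ultra, Premium): payoffs -7, -6 → best response Mid.
Firm A against (Ultra, Ultra): payoffs -5, 6 → best response Mid.
Firm B against (Low, Premium): payoffs -7, 5, 8 → best response Ultra.
Firm B against (Low, Ultra): payoffs -3, 6, -4 → best response Premium.
Firm B against (Mid, Premium): payoffs 1, 8, 9 → best response Ultra.
Firm B against (Mid, Ultra): payoffs 3, 7, -9 → best response Premium.
Firm C against (Low, High): payoffs -5, -1 → best response Ultra.
Firm C against (Low, Premium): payoffs 9, -9 → best response Premium.
Firm C against (Low, Ultra): payoffs 2, 9 → best response Ultra.
Firm C against (Mid, High): payoffs -4, 9 → best response Ultra.
Firm C against (Mid, Premium): payoffs 7, 0 → best response Premium.
Firm C against (Mid, Ultra): payoffs 4, 8 → best response Ultra.
No profile is a mutual best response for all players.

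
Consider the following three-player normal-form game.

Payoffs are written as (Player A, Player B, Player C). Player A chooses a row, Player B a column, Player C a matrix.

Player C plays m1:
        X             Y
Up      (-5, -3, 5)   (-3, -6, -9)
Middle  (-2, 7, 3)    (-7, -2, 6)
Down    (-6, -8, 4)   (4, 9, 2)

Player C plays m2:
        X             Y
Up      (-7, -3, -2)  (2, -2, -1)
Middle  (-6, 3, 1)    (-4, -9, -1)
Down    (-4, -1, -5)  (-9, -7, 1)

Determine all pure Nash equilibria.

Pure-strategy Nash equilibria: (Up, Y, m2); (Middle, X, m1); (Down, Y, m1)

For each strategy profile, look for a profitable unilateral deviation.
(Up, X, m1): Player A can switch to Middle (-5 → -2). Not NE.
(Up, X, m2): Player A can switch to Middle (-7 → -6). Not NE.
(Up, Y, m1): Player A can switch to Down (-3 → 4). Not NE.
(Up, Y, m2): Player A gets 2, best alternative -4; Player B gets -2, best alternative -3; Player C gets -1, best alternative -9. No profitable deviation — NE.
(Middle, X, m1): Player A gets -2, best alternative -5; Player B gets 7, best alternative -2; Player C gets 3, best alternative 1. No profitable deviation — NE.
(Middle, X, m2): Player A can switch to Down (-6 → -4). Not NE.
(Middle, Y, m1): Player A can switch to Up (-7 → -3). Not NE.
(Middle, Y, m2): Player A can switch to Up (-4 → 2). Not NE.
(Down, X, m1): Player A can switch to Up (-6 → -5). Not NE.
(Down, X, m2): Player C can switch to m1 (-5 → 4). Not NE.
(Down, Y, m1): Player A gets 4, best alternative -3; Player B gets 9, best alternative -8; Player C gets 2, best alternative 1. No profitable deviation — NE.
(Down, Y, m2): Player A can switch to Up (-9 → 2). Not NE.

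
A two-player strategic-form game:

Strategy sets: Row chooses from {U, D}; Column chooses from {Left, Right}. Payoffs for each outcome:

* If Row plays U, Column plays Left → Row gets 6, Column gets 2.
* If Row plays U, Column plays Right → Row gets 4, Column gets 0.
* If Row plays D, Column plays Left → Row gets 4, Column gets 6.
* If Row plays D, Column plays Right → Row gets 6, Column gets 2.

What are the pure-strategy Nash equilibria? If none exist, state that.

(U, Left): Row gets 6, best alternative 4; Column gets 2, best alternative 0. No profitable deviation — NE.
(U, Right): Row can switch to D (4 → 6). Not NE.
(D, Left): Row can switch to U (4 → 6). Not NE.
(D, Right): Column can switch to Left (2 → 6). Not NE.

The unique pure-strategy Nash equilibrium is (U, Left).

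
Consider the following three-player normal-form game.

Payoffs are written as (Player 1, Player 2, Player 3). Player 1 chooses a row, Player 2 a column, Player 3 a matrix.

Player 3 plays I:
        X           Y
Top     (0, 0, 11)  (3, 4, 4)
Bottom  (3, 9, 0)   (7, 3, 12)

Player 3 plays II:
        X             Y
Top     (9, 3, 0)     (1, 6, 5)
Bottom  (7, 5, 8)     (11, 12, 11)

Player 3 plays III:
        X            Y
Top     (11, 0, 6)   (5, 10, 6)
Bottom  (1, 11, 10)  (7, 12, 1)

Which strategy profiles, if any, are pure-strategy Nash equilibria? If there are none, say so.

Check each profile: it is a Nash equilibrium iff no player can strictly gain by switching unilaterally.
(Top, X, I): Player 1 can switch to Bottom (0 → 3). Not NE.
(Top, X, II): Player 2 can switch to Y (3 → 6). Not NE.
(Top, X, III): Player 2 can switch to Y (0 → 10). Not NE.
(Top, Y, I): Player 1 can switch to Bottom (3 → 7). Not NE.
(Top, Y, II): Player 1 can switch to Bottom (1 → 11). Not NE.
(Top, Y, III): Player 1 can switch to Bottom (5 → 7). Not NE.
(The remaining 6 profiles each have a profitable deviation by the same check.)

This game has no pure Nash equilibrium.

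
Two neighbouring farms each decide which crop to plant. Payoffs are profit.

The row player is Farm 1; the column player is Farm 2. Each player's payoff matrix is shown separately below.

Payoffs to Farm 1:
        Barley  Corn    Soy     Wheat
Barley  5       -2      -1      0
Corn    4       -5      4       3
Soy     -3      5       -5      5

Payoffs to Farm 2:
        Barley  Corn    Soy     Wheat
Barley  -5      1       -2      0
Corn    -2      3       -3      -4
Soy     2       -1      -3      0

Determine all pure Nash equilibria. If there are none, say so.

(Barley, Barley): Farm 2 can switch to Corn (-5 → 1). Not NE.
(Barley, Corn): Farm 1 can switch to Soy (-2 → 5). Not NE.
(Barley, Soy): Farm 1 can switch to Corn (-1 → 4). Not NE.
(Barley, Wheat): Farm 1 can switch to Corn (0 → 3). Not NE.
(Corn, Barley): Farm 1 can switch to Barley (4 → 5). Not NE.
(Corn, Corn): Farm 1 can switch to Barley (-5 → -2). Not NE.
(Corn, Soy): Farm 2 can switch to Barley (-3 → -2). Not NE.
(Corn, Wheat): Farm 1 can switch to Soy (3 → 5). Not NE.
(Soy, Barley): Farm 1 can switch to Barley (-3 → 5). Not NE.
(Soy, Corn): Farm 2 can switch to Barley (-1 → 2). Not NE.
(The remaining 2 profiles each have a profitable deviation by the same check.)

This game has no pure Nash equilibrium.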